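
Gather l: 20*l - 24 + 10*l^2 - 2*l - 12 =10*l^2 + 18*l - 36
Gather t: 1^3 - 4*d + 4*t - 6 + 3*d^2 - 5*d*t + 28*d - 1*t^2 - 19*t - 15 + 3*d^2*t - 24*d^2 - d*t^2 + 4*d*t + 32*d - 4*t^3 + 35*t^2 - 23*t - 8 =-21*d^2 + 56*d - 4*t^3 + t^2*(34 - d) + t*(3*d^2 - d - 38) - 28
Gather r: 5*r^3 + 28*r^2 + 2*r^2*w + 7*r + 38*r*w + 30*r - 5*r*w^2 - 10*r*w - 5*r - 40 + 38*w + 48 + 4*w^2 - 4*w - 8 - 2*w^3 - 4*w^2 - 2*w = 5*r^3 + r^2*(2*w + 28) + r*(-5*w^2 + 28*w + 32) - 2*w^3 + 32*w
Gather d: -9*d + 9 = 9 - 9*d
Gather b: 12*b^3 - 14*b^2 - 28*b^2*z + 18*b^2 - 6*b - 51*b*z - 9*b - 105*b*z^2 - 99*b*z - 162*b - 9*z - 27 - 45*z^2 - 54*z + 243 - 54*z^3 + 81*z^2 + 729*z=12*b^3 + b^2*(4 - 28*z) + b*(-105*z^2 - 150*z - 177) - 54*z^3 + 36*z^2 + 666*z + 216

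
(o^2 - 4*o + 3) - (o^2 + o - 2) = 5 - 5*o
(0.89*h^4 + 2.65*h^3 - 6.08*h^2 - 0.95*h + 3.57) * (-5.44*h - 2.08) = -4.8416*h^5 - 16.2672*h^4 + 27.5632*h^3 + 17.8144*h^2 - 17.4448*h - 7.4256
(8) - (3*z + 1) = 7 - 3*z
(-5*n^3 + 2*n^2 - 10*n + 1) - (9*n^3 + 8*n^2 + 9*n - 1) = -14*n^3 - 6*n^2 - 19*n + 2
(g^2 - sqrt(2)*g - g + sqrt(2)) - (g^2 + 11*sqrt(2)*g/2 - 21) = -13*sqrt(2)*g/2 - g + sqrt(2) + 21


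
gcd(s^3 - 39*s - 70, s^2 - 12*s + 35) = s - 7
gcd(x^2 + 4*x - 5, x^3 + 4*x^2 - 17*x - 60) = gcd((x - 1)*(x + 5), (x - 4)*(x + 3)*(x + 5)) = x + 5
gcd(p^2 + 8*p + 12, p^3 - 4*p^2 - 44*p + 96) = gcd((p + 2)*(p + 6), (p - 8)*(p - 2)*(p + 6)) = p + 6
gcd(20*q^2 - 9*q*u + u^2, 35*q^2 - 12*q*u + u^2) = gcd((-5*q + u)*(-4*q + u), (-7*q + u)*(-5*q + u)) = 5*q - u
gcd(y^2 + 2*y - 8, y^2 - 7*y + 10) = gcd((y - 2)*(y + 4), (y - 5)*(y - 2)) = y - 2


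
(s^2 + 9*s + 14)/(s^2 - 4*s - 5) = (s^2 + 9*s + 14)/(s^2 - 4*s - 5)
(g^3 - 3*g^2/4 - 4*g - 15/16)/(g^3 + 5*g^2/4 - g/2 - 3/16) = (2*g - 5)/(2*g - 1)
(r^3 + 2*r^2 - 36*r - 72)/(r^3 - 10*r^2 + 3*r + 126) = (r^2 + 8*r + 12)/(r^2 - 4*r - 21)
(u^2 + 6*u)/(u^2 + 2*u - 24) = u/(u - 4)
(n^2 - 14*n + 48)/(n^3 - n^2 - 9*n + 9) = (n^2 - 14*n + 48)/(n^3 - n^2 - 9*n + 9)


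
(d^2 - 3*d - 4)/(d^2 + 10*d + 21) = (d^2 - 3*d - 4)/(d^2 + 10*d + 21)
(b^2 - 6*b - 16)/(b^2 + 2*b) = (b - 8)/b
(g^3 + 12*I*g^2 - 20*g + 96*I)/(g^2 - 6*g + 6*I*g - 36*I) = (g^2 + 6*I*g + 16)/(g - 6)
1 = 1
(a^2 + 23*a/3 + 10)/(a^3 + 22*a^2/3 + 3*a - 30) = (3*a + 5)/(3*a^2 + 4*a - 15)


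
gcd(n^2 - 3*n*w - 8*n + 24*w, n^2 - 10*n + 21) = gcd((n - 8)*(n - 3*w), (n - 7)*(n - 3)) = 1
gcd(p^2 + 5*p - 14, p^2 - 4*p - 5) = 1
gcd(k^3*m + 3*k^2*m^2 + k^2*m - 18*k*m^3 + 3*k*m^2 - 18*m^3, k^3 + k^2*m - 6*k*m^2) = 1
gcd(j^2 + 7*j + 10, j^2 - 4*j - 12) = j + 2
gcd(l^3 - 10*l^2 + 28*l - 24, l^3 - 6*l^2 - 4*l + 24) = l^2 - 8*l + 12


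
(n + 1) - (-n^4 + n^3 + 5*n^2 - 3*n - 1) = n^4 - n^3 - 5*n^2 + 4*n + 2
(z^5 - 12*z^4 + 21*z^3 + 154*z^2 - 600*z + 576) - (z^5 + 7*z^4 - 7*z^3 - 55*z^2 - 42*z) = -19*z^4 + 28*z^3 + 209*z^2 - 558*z + 576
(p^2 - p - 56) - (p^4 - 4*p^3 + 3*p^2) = -p^4 + 4*p^3 - 2*p^2 - p - 56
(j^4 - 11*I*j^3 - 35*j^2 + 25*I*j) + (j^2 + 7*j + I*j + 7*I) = j^4 - 11*I*j^3 - 34*j^2 + 7*j + 26*I*j + 7*I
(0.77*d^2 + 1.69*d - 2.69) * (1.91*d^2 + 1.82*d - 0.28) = 1.4707*d^4 + 4.6293*d^3 - 2.2777*d^2 - 5.369*d + 0.7532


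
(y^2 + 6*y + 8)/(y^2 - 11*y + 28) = (y^2 + 6*y + 8)/(y^2 - 11*y + 28)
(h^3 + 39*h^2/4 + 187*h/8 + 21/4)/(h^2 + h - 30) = (8*h^2 + 30*h + 7)/(8*(h - 5))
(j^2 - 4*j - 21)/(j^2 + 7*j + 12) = (j - 7)/(j + 4)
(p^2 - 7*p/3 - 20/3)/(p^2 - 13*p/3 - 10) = (p - 4)/(p - 6)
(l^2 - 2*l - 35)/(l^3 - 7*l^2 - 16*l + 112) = (l + 5)/(l^2 - 16)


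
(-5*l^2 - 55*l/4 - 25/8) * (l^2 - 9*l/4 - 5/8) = -5*l^4 - 5*l^3/2 + 495*l^2/16 + 125*l/8 + 125/64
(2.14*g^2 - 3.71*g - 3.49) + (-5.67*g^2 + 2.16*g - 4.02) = -3.53*g^2 - 1.55*g - 7.51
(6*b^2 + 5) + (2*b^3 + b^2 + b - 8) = 2*b^3 + 7*b^2 + b - 3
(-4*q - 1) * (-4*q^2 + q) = 16*q^3 - q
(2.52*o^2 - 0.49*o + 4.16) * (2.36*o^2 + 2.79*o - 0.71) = 5.9472*o^4 + 5.8744*o^3 + 6.6613*o^2 + 11.9543*o - 2.9536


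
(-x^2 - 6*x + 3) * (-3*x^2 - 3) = 3*x^4 + 18*x^3 - 6*x^2 + 18*x - 9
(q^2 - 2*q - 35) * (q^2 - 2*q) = q^4 - 4*q^3 - 31*q^2 + 70*q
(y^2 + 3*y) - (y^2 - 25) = 3*y + 25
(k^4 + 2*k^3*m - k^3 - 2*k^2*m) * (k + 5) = k^5 + 2*k^4*m + 4*k^4 + 8*k^3*m - 5*k^3 - 10*k^2*m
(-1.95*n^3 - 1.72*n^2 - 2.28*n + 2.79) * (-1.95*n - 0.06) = 3.8025*n^4 + 3.471*n^3 + 4.5492*n^2 - 5.3037*n - 0.1674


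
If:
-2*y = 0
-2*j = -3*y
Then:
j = 0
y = 0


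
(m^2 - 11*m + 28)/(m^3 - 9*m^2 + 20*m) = (m - 7)/(m*(m - 5))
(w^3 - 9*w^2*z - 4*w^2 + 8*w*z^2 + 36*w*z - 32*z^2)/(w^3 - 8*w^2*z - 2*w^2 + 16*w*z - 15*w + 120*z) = (w^2 - w*z - 4*w + 4*z)/(w^2 - 2*w - 15)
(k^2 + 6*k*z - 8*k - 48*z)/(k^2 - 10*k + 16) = (k + 6*z)/(k - 2)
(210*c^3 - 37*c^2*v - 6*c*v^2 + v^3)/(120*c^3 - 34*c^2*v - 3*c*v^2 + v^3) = (-7*c + v)/(-4*c + v)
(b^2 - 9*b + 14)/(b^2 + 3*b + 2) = (b^2 - 9*b + 14)/(b^2 + 3*b + 2)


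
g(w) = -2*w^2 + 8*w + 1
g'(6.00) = -16.00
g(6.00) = -23.00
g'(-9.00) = 44.00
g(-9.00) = -233.00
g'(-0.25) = 9.00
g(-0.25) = -1.12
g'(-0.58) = 10.32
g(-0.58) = -4.31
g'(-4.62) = 26.48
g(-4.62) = -78.65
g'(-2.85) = 19.40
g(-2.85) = -38.04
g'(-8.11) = 40.44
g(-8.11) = -195.42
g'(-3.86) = 23.44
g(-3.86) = -59.68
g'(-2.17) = 16.68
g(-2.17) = -25.78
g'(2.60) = -2.40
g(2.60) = 8.28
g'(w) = 8 - 4*w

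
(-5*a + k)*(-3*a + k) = 15*a^2 - 8*a*k + k^2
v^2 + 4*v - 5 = (v - 1)*(v + 5)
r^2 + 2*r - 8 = (r - 2)*(r + 4)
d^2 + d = d*(d + 1)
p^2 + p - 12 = (p - 3)*(p + 4)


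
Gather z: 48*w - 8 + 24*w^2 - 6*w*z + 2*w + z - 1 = 24*w^2 + 50*w + z*(1 - 6*w) - 9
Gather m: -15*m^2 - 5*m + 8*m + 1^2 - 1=-15*m^2 + 3*m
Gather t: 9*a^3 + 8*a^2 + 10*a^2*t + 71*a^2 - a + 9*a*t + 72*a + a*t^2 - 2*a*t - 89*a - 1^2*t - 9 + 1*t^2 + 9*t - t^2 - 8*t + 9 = 9*a^3 + 79*a^2 + a*t^2 - 18*a + t*(10*a^2 + 7*a)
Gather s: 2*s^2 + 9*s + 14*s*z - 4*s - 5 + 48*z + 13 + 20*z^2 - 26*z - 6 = 2*s^2 + s*(14*z + 5) + 20*z^2 + 22*z + 2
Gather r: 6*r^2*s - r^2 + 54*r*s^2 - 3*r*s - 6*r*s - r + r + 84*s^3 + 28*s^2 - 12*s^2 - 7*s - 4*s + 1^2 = r^2*(6*s - 1) + r*(54*s^2 - 9*s) + 84*s^3 + 16*s^2 - 11*s + 1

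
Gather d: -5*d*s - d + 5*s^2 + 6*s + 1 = d*(-5*s - 1) + 5*s^2 + 6*s + 1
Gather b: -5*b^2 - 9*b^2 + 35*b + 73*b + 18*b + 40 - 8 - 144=-14*b^2 + 126*b - 112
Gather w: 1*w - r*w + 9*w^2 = 9*w^2 + w*(1 - r)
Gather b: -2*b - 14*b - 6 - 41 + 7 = -16*b - 40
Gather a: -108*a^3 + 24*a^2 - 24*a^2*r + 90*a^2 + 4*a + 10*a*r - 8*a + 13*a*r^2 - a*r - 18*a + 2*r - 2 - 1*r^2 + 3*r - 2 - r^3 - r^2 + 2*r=-108*a^3 + a^2*(114 - 24*r) + a*(13*r^2 + 9*r - 22) - r^3 - 2*r^2 + 7*r - 4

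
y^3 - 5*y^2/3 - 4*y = y*(y - 3)*(y + 4/3)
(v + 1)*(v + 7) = v^2 + 8*v + 7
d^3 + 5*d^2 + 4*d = d*(d + 1)*(d + 4)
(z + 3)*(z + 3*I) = z^2 + 3*z + 3*I*z + 9*I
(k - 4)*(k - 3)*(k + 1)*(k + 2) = k^4 - 4*k^3 - 7*k^2 + 22*k + 24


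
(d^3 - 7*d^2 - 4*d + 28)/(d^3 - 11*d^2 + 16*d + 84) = (d - 2)/(d - 6)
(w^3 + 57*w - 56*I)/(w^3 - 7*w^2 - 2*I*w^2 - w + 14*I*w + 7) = (w^2 + I*w + 56)/(w^2 - w*(7 + I) + 7*I)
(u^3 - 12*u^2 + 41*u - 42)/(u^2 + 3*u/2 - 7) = 2*(u^2 - 10*u + 21)/(2*u + 7)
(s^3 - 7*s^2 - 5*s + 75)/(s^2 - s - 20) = (s^2 - 2*s - 15)/(s + 4)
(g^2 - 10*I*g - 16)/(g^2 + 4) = (g - 8*I)/(g + 2*I)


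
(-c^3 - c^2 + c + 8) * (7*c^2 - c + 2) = -7*c^5 - 6*c^4 + 6*c^3 + 53*c^2 - 6*c + 16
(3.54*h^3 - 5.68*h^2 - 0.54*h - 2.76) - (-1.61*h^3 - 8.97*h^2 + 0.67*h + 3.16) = 5.15*h^3 + 3.29*h^2 - 1.21*h - 5.92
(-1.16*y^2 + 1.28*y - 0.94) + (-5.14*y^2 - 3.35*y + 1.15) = -6.3*y^2 - 2.07*y + 0.21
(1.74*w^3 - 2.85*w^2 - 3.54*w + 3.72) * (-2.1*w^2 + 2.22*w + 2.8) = -3.654*w^5 + 9.8478*w^4 + 5.979*w^3 - 23.6508*w^2 - 1.6536*w + 10.416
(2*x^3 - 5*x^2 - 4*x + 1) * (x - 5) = 2*x^4 - 15*x^3 + 21*x^2 + 21*x - 5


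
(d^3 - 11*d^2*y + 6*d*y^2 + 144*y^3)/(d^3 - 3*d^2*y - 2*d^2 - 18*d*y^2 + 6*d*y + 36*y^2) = (d - 8*y)/(d - 2)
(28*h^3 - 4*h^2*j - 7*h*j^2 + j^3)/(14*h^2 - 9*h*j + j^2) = 2*h + j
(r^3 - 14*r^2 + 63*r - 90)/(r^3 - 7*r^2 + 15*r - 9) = (r^2 - 11*r + 30)/(r^2 - 4*r + 3)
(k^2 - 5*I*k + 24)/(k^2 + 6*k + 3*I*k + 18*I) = (k - 8*I)/(k + 6)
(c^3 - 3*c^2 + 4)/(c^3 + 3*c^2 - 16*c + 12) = (c^2 - c - 2)/(c^2 + 5*c - 6)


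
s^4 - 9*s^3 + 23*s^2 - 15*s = s*(s - 5)*(s - 3)*(s - 1)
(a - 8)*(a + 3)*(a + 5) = a^3 - 49*a - 120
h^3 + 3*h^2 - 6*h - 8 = (h - 2)*(h + 1)*(h + 4)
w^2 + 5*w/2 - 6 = (w - 3/2)*(w + 4)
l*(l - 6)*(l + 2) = l^3 - 4*l^2 - 12*l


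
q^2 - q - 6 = (q - 3)*(q + 2)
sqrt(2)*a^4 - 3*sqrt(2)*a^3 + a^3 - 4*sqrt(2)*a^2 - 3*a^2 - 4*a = a*(a - 4)*(a + 1)*(sqrt(2)*a + 1)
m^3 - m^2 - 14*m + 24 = (m - 3)*(m - 2)*(m + 4)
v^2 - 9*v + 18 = (v - 6)*(v - 3)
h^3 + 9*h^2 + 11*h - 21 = (h - 1)*(h + 3)*(h + 7)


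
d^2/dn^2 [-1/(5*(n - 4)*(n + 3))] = 2*(-(n - 4)^2 - (n - 4)*(n + 3) - (n + 3)^2)/(5*(n - 4)^3*(n + 3)^3)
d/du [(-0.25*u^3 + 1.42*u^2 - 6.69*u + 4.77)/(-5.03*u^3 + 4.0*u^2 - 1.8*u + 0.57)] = (6.1426*u^4 - 66.4014*u^3 + 95.7558*u^2 - 36.5412*u + 4.7727)/(25.3009*u^6 - 40.24*u^5 + 34.108*u^4 - 20.1342*u^3 + 7.8*u^2 - 2.052*u + 0.3249)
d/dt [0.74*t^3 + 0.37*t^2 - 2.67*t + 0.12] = 2.22*t^2 + 0.74*t - 2.67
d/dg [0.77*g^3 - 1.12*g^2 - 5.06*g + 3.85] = 2.31*g^2 - 2.24*g - 5.06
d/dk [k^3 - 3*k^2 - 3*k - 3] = 3*k^2 - 6*k - 3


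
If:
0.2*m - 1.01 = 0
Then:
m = 5.05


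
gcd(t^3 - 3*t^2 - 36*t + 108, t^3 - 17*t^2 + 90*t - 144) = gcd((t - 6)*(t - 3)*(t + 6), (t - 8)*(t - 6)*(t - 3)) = t^2 - 9*t + 18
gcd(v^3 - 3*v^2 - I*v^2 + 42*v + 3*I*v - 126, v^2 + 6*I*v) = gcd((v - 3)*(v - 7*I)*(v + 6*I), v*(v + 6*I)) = v + 6*I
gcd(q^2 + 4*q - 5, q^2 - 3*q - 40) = q + 5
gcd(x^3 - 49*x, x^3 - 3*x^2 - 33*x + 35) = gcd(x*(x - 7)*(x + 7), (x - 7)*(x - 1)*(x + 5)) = x - 7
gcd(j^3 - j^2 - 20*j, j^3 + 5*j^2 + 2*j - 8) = j + 4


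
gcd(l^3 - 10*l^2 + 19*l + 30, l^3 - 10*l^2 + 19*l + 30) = l^3 - 10*l^2 + 19*l + 30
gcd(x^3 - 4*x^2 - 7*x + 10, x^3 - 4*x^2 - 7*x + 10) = x^3 - 4*x^2 - 7*x + 10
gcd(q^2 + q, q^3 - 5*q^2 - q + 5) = q + 1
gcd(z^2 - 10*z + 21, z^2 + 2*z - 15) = z - 3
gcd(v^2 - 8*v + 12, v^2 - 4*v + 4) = v - 2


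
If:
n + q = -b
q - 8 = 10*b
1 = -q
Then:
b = -9/10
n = 19/10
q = -1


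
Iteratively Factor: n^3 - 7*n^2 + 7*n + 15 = (n - 3)*(n^2 - 4*n - 5) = (n - 3)*(n + 1)*(n - 5)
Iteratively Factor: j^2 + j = (j)*(j + 1)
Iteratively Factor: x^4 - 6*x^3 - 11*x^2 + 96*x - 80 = (x - 1)*(x^3 - 5*x^2 - 16*x + 80) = (x - 4)*(x - 1)*(x^2 - x - 20) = (x - 4)*(x - 1)*(x + 4)*(x - 5)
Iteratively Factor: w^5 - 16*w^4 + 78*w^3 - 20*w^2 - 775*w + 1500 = (w - 5)*(w^4 - 11*w^3 + 23*w^2 + 95*w - 300) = (w - 5)*(w + 3)*(w^3 - 14*w^2 + 65*w - 100) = (w - 5)*(w - 4)*(w + 3)*(w^2 - 10*w + 25) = (w - 5)^2*(w - 4)*(w + 3)*(w - 5)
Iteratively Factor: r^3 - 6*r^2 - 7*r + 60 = (r - 5)*(r^2 - r - 12) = (r - 5)*(r + 3)*(r - 4)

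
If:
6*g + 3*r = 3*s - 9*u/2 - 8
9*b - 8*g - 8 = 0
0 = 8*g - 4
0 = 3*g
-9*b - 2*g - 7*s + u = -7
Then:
No Solution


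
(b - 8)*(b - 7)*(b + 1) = b^3 - 14*b^2 + 41*b + 56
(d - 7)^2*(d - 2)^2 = d^4 - 18*d^3 + 109*d^2 - 252*d + 196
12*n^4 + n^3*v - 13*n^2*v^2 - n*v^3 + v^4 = (-4*n + v)*(-n + v)*(n + v)*(3*n + v)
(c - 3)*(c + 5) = c^2 + 2*c - 15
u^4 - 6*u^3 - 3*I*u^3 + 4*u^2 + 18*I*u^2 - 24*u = u*(u - 6)*(u - 4*I)*(u + I)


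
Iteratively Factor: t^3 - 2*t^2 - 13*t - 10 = (t + 1)*(t^2 - 3*t - 10) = (t + 1)*(t + 2)*(t - 5)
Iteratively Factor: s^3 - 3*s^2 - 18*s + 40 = (s - 5)*(s^2 + 2*s - 8) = (s - 5)*(s + 4)*(s - 2)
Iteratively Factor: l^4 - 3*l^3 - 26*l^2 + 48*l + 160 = (l - 5)*(l^3 + 2*l^2 - 16*l - 32) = (l - 5)*(l - 4)*(l^2 + 6*l + 8) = (l - 5)*(l - 4)*(l + 4)*(l + 2)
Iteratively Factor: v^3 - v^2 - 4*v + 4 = (v - 1)*(v^2 - 4) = (v - 1)*(v + 2)*(v - 2)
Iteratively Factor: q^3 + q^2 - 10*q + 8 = (q - 1)*(q^2 + 2*q - 8) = (q - 2)*(q - 1)*(q + 4)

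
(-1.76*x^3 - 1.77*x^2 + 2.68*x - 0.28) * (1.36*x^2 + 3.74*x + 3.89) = -2.3936*x^5 - 8.9896*x^4 - 9.8214*x^3 + 2.7571*x^2 + 9.378*x - 1.0892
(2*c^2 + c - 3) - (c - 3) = 2*c^2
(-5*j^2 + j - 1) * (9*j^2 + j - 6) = -45*j^4 + 4*j^3 + 22*j^2 - 7*j + 6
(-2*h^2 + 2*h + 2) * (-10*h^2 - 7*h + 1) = 20*h^4 - 6*h^3 - 36*h^2 - 12*h + 2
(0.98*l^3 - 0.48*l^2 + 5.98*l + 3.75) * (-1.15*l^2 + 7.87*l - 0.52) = -1.127*l^5 + 8.2646*l^4 - 11.1642*l^3 + 42.9997*l^2 + 26.4029*l - 1.95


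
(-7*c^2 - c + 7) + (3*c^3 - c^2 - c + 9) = 3*c^3 - 8*c^2 - 2*c + 16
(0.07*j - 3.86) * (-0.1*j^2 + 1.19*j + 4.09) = -0.007*j^3 + 0.4693*j^2 - 4.3071*j - 15.7874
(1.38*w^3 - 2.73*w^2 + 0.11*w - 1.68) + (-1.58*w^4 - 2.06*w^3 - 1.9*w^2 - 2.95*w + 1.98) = -1.58*w^4 - 0.68*w^3 - 4.63*w^2 - 2.84*w + 0.3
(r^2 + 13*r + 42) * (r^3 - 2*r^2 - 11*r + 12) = r^5 + 11*r^4 + 5*r^3 - 215*r^2 - 306*r + 504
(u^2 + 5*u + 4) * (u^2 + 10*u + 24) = u^4 + 15*u^3 + 78*u^2 + 160*u + 96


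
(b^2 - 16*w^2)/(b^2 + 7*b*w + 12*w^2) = (b - 4*w)/(b + 3*w)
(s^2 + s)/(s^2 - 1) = s/(s - 1)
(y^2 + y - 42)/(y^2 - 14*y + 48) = (y + 7)/(y - 8)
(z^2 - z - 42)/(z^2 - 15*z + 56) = (z + 6)/(z - 8)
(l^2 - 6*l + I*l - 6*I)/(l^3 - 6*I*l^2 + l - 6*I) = (l - 6)/(l^2 - 7*I*l - 6)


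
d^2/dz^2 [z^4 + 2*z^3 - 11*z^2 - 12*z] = 12*z^2 + 12*z - 22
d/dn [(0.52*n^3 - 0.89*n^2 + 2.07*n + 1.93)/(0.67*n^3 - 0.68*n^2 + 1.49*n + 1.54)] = (0.2427*n^4 - 1.2242*n^3 - 1.3954*n^2 - 0.1164*n + 0.3121)/(0.4489*n^6 - 0.9112*n^5 + 2.459*n^4 + 0.0371999999999999*n^3 + 0.1257*n^2 + 4.5892*n + 2.3716)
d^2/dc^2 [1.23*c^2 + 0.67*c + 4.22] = 2.46000000000000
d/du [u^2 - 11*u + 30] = 2*u - 11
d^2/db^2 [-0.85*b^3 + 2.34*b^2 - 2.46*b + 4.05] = 4.68 - 5.1*b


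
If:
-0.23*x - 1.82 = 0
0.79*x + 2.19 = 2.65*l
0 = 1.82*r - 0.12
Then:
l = -1.53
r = 0.07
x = -7.91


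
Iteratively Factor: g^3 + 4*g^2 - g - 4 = (g + 4)*(g^2 - 1) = (g + 1)*(g + 4)*(g - 1)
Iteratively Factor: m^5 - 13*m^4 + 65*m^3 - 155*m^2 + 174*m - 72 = (m - 1)*(m^4 - 12*m^3 + 53*m^2 - 102*m + 72) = (m - 3)*(m - 1)*(m^3 - 9*m^2 + 26*m - 24) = (m - 4)*(m - 3)*(m - 1)*(m^2 - 5*m + 6) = (m - 4)*(m - 3)*(m - 2)*(m - 1)*(m - 3)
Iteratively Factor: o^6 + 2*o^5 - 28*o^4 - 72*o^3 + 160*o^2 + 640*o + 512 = (o + 2)*(o^5 - 28*o^3 - 16*o^2 + 192*o + 256) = (o + 2)^2*(o^4 - 2*o^3 - 24*o^2 + 32*o + 128) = (o - 4)*(o + 2)^2*(o^3 + 2*o^2 - 16*o - 32) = (o - 4)*(o + 2)^2*(o + 4)*(o^2 - 2*o - 8) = (o - 4)^2*(o + 2)^2*(o + 4)*(o + 2)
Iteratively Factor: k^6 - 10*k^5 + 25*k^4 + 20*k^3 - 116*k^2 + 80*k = (k - 1)*(k^5 - 9*k^4 + 16*k^3 + 36*k^2 - 80*k) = (k - 2)*(k - 1)*(k^4 - 7*k^3 + 2*k^2 + 40*k) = (k - 2)*(k - 1)*(k + 2)*(k^3 - 9*k^2 + 20*k) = (k - 4)*(k - 2)*(k - 1)*(k + 2)*(k^2 - 5*k) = k*(k - 4)*(k - 2)*(k - 1)*(k + 2)*(k - 5)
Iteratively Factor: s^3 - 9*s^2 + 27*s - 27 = (s - 3)*(s^2 - 6*s + 9) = (s - 3)^2*(s - 3)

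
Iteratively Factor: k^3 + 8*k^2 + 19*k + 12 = (k + 4)*(k^2 + 4*k + 3) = (k + 3)*(k + 4)*(k + 1)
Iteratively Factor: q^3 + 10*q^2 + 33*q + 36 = (q + 3)*(q^2 + 7*q + 12) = (q + 3)*(q + 4)*(q + 3)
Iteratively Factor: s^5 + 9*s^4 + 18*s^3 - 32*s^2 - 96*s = (s + 4)*(s^4 + 5*s^3 - 2*s^2 - 24*s) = (s + 4)^2*(s^3 + s^2 - 6*s) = (s - 2)*(s + 4)^2*(s^2 + 3*s) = s*(s - 2)*(s + 4)^2*(s + 3)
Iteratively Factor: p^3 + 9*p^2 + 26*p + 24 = (p + 3)*(p^2 + 6*p + 8) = (p + 3)*(p + 4)*(p + 2)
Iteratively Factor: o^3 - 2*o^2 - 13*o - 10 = (o + 1)*(o^2 - 3*o - 10) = (o - 5)*(o + 1)*(o + 2)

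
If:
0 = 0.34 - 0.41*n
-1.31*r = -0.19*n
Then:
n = 0.83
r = 0.12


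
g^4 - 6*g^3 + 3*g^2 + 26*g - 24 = (g - 4)*(g - 3)*(g - 1)*(g + 2)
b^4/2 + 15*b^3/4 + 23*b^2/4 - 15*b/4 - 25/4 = (b/2 + 1/2)*(b - 1)*(b + 5/2)*(b + 5)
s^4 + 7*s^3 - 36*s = s*(s - 2)*(s + 3)*(s + 6)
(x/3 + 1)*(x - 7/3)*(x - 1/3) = x^3/3 + x^2/9 - 65*x/27 + 7/9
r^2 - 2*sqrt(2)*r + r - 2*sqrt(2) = (r + 1)*(r - 2*sqrt(2))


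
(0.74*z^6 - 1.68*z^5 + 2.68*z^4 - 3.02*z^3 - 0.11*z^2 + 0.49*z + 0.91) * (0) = 0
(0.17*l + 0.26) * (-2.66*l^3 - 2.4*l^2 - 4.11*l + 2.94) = -0.4522*l^4 - 1.0996*l^3 - 1.3227*l^2 - 0.5688*l + 0.7644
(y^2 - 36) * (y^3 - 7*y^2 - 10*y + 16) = y^5 - 7*y^4 - 46*y^3 + 268*y^2 + 360*y - 576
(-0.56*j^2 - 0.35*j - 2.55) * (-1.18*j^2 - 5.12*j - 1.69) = 0.6608*j^4 + 3.2802*j^3 + 5.7474*j^2 + 13.6475*j + 4.3095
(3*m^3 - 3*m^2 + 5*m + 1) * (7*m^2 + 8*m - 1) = 21*m^5 + 3*m^4 + 8*m^3 + 50*m^2 + 3*m - 1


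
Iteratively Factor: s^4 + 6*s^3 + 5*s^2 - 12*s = (s + 4)*(s^3 + 2*s^2 - 3*s) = s*(s + 4)*(s^2 + 2*s - 3) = s*(s - 1)*(s + 4)*(s + 3)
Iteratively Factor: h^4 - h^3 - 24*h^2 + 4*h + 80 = (h - 5)*(h^3 + 4*h^2 - 4*h - 16) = (h - 5)*(h + 2)*(h^2 + 2*h - 8) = (h - 5)*(h + 2)*(h + 4)*(h - 2)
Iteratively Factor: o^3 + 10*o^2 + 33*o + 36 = (o + 3)*(o^2 + 7*o + 12) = (o + 3)^2*(o + 4)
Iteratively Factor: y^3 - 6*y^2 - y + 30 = (y + 2)*(y^2 - 8*y + 15) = (y - 5)*(y + 2)*(y - 3)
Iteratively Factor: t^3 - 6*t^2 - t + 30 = (t - 5)*(t^2 - t - 6) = (t - 5)*(t - 3)*(t + 2)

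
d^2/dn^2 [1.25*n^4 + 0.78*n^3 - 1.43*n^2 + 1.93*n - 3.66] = 15.0*n^2 + 4.68*n - 2.86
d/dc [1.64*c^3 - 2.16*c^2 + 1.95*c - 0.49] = 4.92*c^2 - 4.32*c + 1.95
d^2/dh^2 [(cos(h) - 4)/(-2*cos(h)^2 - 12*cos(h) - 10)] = (9*(1 - cos(2*h))^2*cos(h)/4 - 11*(1 - cos(2*h))^2/2 + 481*cos(h)/2 - 57*cos(2*h) - 24*cos(3*h) - cos(5*h)/2 + 273)/(2*(cos(h) + 1)^3*(cos(h) + 5)^3)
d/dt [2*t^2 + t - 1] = 4*t + 1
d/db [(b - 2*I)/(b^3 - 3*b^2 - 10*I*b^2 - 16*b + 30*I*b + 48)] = (-2*b + 3 + 8*I)/(b^4 + b^3*(-6 - 16*I) + b^2*(-55 + 96*I) + b*(384 - 144*I) - 576)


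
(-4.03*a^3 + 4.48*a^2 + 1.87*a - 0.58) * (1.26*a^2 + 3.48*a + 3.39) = -5.0778*a^5 - 8.3796*a^4 + 4.2849*a^3 + 20.964*a^2 + 4.3209*a - 1.9662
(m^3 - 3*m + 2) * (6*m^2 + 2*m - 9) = 6*m^5 + 2*m^4 - 27*m^3 + 6*m^2 + 31*m - 18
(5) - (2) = 3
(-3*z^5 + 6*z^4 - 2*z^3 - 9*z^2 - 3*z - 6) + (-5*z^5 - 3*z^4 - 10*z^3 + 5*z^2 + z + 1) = -8*z^5 + 3*z^4 - 12*z^3 - 4*z^2 - 2*z - 5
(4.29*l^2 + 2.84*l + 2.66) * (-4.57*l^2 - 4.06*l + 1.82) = -19.6053*l^4 - 30.3962*l^3 - 15.8788*l^2 - 5.6308*l + 4.8412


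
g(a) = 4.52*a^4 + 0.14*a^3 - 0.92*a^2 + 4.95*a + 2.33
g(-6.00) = 5767.19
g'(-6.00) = -3874.17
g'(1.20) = 34.59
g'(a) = 18.08*a^3 + 0.42*a^2 - 1.84*a + 4.95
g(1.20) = 16.56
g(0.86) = 8.47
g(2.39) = 158.30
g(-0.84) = -0.31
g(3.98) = 1150.43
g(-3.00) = 341.54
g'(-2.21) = -184.09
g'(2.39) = 249.78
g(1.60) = 38.09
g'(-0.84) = -3.92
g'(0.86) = 15.18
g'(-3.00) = -473.91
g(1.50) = 31.04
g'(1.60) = 77.14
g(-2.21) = 93.21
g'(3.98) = 1144.13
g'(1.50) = 64.16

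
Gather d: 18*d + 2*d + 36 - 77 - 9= 20*d - 50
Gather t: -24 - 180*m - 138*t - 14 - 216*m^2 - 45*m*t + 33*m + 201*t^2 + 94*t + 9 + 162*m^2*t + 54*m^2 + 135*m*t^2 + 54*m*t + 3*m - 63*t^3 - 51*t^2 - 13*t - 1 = -162*m^2 - 144*m - 63*t^3 + t^2*(135*m + 150) + t*(162*m^2 + 9*m - 57) - 30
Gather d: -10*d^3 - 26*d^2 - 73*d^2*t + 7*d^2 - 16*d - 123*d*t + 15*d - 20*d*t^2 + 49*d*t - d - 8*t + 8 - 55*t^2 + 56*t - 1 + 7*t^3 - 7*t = -10*d^3 + d^2*(-73*t - 19) + d*(-20*t^2 - 74*t - 2) + 7*t^3 - 55*t^2 + 41*t + 7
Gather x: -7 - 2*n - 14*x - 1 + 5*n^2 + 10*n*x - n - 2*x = 5*n^2 - 3*n + x*(10*n - 16) - 8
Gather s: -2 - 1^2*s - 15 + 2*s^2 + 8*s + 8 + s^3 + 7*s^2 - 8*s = s^3 + 9*s^2 - s - 9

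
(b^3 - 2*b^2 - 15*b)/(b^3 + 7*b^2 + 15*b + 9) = b*(b - 5)/(b^2 + 4*b + 3)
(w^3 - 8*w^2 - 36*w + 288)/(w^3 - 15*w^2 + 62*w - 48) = (w + 6)/(w - 1)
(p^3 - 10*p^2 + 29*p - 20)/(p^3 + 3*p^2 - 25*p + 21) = (p^2 - 9*p + 20)/(p^2 + 4*p - 21)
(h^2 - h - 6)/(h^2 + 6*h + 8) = (h - 3)/(h + 4)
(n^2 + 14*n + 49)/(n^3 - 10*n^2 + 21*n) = (n^2 + 14*n + 49)/(n*(n^2 - 10*n + 21))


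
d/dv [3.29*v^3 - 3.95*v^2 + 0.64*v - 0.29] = 9.87*v^2 - 7.9*v + 0.64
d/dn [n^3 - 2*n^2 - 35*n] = 3*n^2 - 4*n - 35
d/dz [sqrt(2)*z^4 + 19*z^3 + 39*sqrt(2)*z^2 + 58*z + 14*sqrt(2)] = 4*sqrt(2)*z^3 + 57*z^2 + 78*sqrt(2)*z + 58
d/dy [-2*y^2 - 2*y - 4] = -4*y - 2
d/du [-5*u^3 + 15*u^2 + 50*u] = -15*u^2 + 30*u + 50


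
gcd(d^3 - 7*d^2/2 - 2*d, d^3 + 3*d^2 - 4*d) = d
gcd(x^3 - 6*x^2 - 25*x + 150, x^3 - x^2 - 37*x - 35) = x + 5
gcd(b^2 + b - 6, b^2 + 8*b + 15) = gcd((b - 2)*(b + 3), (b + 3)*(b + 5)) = b + 3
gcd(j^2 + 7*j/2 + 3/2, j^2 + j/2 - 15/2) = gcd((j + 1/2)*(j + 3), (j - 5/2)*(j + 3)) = j + 3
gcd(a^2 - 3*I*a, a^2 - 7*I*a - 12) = a - 3*I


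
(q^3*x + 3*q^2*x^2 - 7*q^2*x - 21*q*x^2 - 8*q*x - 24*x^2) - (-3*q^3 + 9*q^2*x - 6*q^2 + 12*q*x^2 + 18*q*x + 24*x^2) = q^3*x + 3*q^3 + 3*q^2*x^2 - 16*q^2*x + 6*q^2 - 33*q*x^2 - 26*q*x - 48*x^2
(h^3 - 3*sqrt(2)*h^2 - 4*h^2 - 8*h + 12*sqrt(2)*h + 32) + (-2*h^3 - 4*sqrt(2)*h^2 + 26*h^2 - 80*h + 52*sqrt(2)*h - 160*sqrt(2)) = -h^3 - 7*sqrt(2)*h^2 + 22*h^2 - 88*h + 64*sqrt(2)*h - 160*sqrt(2) + 32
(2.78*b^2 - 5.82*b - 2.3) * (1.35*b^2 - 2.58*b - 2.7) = 3.753*b^4 - 15.0294*b^3 + 4.4046*b^2 + 21.648*b + 6.21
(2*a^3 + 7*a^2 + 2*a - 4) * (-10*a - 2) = -20*a^4 - 74*a^3 - 34*a^2 + 36*a + 8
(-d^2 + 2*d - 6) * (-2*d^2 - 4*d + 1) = 2*d^4 + 3*d^2 + 26*d - 6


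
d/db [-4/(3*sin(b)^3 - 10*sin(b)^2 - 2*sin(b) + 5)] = 64*(9*sin(b)^2 - 20*sin(b) - 2)*cos(b)/(-sin(b) + 3*sin(3*b) - 20*cos(2*b))^2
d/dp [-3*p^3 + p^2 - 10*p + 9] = -9*p^2 + 2*p - 10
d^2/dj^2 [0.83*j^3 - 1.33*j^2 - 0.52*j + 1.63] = 4.98*j - 2.66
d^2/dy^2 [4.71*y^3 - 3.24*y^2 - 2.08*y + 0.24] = 28.26*y - 6.48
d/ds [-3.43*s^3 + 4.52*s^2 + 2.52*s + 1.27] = -10.29*s^2 + 9.04*s + 2.52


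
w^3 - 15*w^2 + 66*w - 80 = (w - 8)*(w - 5)*(w - 2)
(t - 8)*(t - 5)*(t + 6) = t^3 - 7*t^2 - 38*t + 240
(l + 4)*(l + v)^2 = l^3 + 2*l^2*v + 4*l^2 + l*v^2 + 8*l*v + 4*v^2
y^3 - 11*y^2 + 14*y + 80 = (y - 8)*(y - 5)*(y + 2)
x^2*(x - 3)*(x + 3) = x^4 - 9*x^2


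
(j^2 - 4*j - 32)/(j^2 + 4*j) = (j - 8)/j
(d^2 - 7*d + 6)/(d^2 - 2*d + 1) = (d - 6)/(d - 1)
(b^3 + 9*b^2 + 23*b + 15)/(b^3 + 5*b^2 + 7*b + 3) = (b + 5)/(b + 1)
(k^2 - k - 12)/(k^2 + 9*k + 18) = (k - 4)/(k + 6)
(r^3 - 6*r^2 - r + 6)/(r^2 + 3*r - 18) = (r^3 - 6*r^2 - r + 6)/(r^2 + 3*r - 18)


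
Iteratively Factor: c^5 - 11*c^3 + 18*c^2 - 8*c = (c + 4)*(c^4 - 4*c^3 + 5*c^2 - 2*c) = (c - 1)*(c + 4)*(c^3 - 3*c^2 + 2*c) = (c - 1)^2*(c + 4)*(c^2 - 2*c) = (c - 2)*(c - 1)^2*(c + 4)*(c)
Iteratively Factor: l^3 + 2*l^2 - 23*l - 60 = (l + 3)*(l^2 - l - 20) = (l - 5)*(l + 3)*(l + 4)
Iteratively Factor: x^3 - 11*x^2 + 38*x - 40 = (x - 4)*(x^2 - 7*x + 10) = (x - 4)*(x - 2)*(x - 5)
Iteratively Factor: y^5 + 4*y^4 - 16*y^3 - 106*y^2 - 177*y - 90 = (y + 1)*(y^4 + 3*y^3 - 19*y^2 - 87*y - 90) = (y + 1)*(y + 3)*(y^3 - 19*y - 30) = (y + 1)*(y + 3)^2*(y^2 - 3*y - 10) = (y - 5)*(y + 1)*(y + 3)^2*(y + 2)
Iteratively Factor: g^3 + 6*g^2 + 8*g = (g + 2)*(g^2 + 4*g) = g*(g + 2)*(g + 4)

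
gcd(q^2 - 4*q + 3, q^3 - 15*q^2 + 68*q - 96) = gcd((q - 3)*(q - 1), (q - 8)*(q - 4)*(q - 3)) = q - 3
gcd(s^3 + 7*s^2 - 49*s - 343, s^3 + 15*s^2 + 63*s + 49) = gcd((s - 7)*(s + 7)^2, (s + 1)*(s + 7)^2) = s^2 + 14*s + 49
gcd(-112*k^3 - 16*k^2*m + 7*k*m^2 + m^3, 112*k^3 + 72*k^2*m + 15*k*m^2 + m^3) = 28*k^2 + 11*k*m + m^2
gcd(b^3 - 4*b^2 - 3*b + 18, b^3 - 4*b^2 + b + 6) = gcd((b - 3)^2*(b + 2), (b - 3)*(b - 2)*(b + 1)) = b - 3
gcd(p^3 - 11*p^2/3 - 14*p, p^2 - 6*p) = p^2 - 6*p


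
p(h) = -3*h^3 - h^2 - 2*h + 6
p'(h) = -9*h^2 - 2*h - 2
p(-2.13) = 34.71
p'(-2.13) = -38.57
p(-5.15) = 399.55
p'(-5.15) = -230.40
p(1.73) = -15.99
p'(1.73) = -32.40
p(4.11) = -227.39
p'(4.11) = -162.25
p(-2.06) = 32.10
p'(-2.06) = -36.07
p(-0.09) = 6.17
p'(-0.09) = -1.89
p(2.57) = -56.67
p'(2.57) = -66.58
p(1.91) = -22.37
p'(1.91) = -38.65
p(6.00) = -690.00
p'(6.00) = -338.00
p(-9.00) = 2130.00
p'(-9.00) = -713.00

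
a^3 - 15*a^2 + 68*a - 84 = (a - 7)*(a - 6)*(a - 2)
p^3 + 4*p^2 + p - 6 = (p - 1)*(p + 2)*(p + 3)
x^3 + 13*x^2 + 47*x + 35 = (x + 1)*(x + 5)*(x + 7)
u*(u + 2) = u^2 + 2*u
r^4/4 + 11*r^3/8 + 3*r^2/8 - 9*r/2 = r*(r/4 + 1)*(r - 3/2)*(r + 3)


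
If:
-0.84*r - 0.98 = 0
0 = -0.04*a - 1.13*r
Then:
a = 32.96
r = -1.17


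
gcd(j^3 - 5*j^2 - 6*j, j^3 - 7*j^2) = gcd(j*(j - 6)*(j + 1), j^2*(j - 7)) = j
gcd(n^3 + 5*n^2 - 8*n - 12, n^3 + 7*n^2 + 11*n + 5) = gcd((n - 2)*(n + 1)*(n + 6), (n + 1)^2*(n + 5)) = n + 1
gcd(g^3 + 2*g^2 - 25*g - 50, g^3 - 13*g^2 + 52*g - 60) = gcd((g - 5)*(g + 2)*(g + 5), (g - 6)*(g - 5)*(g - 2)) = g - 5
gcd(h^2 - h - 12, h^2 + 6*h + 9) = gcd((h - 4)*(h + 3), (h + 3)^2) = h + 3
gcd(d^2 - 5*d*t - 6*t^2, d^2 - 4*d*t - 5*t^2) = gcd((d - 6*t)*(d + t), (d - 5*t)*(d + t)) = d + t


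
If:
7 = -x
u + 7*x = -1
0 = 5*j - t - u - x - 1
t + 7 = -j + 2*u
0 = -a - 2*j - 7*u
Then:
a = -1139/3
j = 131/6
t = 403/6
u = 48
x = -7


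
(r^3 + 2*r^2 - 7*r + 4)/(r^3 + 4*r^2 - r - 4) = (r - 1)/(r + 1)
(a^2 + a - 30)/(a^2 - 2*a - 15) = (a + 6)/(a + 3)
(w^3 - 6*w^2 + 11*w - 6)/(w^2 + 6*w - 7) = (w^2 - 5*w + 6)/(w + 7)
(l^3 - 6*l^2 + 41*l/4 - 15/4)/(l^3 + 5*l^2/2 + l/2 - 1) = (2*l^2 - 11*l + 15)/(2*(l^2 + 3*l + 2))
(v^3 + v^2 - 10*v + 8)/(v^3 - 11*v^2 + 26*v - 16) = (v + 4)/(v - 8)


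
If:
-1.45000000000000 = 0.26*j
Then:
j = -5.58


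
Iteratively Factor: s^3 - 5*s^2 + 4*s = (s - 1)*(s^2 - 4*s) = s*(s - 1)*(s - 4)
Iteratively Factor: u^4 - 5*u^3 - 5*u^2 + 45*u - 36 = (u - 1)*(u^3 - 4*u^2 - 9*u + 36) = (u - 1)*(u + 3)*(u^2 - 7*u + 12) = (u - 4)*(u - 1)*(u + 3)*(u - 3)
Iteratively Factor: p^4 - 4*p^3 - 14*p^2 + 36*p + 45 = (p + 3)*(p^3 - 7*p^2 + 7*p + 15) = (p - 3)*(p + 3)*(p^2 - 4*p - 5) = (p - 5)*(p - 3)*(p + 3)*(p + 1)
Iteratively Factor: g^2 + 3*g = (g)*(g + 3)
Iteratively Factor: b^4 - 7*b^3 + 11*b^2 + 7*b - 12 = (b - 4)*(b^3 - 3*b^2 - b + 3) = (b - 4)*(b - 1)*(b^2 - 2*b - 3) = (b - 4)*(b - 1)*(b + 1)*(b - 3)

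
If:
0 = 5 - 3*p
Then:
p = 5/3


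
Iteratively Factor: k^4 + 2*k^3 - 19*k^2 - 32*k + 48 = (k + 4)*(k^3 - 2*k^2 - 11*k + 12) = (k - 4)*(k + 4)*(k^2 + 2*k - 3) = (k - 4)*(k + 3)*(k + 4)*(k - 1)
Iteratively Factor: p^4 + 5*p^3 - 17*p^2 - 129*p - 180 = (p + 3)*(p^3 + 2*p^2 - 23*p - 60) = (p + 3)^2*(p^2 - p - 20) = (p + 3)^2*(p + 4)*(p - 5)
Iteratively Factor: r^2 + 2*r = (r)*(r + 2)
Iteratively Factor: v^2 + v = (v)*(v + 1)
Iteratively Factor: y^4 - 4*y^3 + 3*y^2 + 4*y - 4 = (y - 2)*(y^3 - 2*y^2 - y + 2) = (y - 2)^2*(y^2 - 1) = (y - 2)^2*(y + 1)*(y - 1)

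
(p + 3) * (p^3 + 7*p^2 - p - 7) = p^4 + 10*p^3 + 20*p^2 - 10*p - 21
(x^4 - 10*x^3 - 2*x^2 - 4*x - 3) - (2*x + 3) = x^4 - 10*x^3 - 2*x^2 - 6*x - 6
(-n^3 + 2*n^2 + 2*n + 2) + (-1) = -n^3 + 2*n^2 + 2*n + 1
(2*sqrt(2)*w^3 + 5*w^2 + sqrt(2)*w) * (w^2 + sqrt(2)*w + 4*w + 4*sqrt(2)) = 2*sqrt(2)*w^5 + 9*w^4 + 8*sqrt(2)*w^4 + 6*sqrt(2)*w^3 + 36*w^3 + 2*w^2 + 24*sqrt(2)*w^2 + 8*w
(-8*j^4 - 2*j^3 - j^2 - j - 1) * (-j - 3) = 8*j^5 + 26*j^4 + 7*j^3 + 4*j^2 + 4*j + 3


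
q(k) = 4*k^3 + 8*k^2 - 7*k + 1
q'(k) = 12*k^2 + 16*k - 7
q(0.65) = 0.93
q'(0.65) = 8.47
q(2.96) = 154.11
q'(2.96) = 145.50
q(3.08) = 172.20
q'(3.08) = 156.12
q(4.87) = 618.65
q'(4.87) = 355.52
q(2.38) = 83.58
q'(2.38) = 99.05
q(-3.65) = -61.38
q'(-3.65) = 94.47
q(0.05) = 0.67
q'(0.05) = -6.17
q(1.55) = 24.27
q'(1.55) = 46.63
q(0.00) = 1.00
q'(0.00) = -7.00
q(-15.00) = -11594.00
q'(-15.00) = 2453.00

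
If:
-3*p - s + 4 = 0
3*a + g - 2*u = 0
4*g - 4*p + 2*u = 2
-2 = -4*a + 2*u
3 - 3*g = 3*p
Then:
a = 2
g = 0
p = 1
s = 1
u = 3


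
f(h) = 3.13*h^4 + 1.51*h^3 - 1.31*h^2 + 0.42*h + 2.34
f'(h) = 12.52*h^3 + 4.53*h^2 - 2.62*h + 0.42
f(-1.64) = 14.11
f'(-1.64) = -38.32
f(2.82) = 224.91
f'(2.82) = 309.83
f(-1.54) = 10.68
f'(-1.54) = -30.53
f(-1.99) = 33.50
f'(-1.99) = -75.09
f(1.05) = 6.89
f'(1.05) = 17.16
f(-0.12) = 2.27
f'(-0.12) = 0.78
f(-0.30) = 2.08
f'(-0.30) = 1.28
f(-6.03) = 3759.32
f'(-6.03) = -2564.15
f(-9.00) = 19327.59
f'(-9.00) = -8736.15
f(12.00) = 67331.70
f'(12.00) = 22255.86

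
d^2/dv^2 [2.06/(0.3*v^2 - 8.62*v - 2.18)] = (0.3708*v^2 - 10.65432*v - 2.06*(0.6*v - 8.62)*(1.2*v - 17.24) - 2.69448)/(-0.3*v^2 + 8.62*v + 2.18)^3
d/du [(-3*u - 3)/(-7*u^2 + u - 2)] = 3*(7*u^2 - u - (u + 1)*(14*u - 1) + 2)/(7*u^2 - u + 2)^2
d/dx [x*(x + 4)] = 2*x + 4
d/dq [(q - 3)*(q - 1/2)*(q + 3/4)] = 3*q^2 - 11*q/2 - 9/8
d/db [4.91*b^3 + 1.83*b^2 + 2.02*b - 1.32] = 14.73*b^2 + 3.66*b + 2.02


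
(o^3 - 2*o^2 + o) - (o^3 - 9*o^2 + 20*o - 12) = 7*o^2 - 19*o + 12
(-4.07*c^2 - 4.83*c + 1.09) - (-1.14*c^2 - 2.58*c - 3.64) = -2.93*c^2 - 2.25*c + 4.73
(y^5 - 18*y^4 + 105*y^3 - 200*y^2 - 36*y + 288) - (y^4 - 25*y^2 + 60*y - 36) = y^5 - 19*y^4 + 105*y^3 - 175*y^2 - 96*y + 324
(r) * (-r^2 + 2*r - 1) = -r^3 + 2*r^2 - r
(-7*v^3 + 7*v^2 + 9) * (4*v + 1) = -28*v^4 + 21*v^3 + 7*v^2 + 36*v + 9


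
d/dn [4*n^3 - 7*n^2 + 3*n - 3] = 12*n^2 - 14*n + 3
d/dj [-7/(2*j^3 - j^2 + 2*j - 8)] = 14*(3*j^2 - j + 1)/(2*j^3 - j^2 + 2*j - 8)^2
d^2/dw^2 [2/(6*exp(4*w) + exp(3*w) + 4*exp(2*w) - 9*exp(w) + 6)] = 2*((-96*exp(3*w) - 9*exp(2*w) - 16*exp(w) + 9)*(6*exp(4*w) + exp(3*w) + 4*exp(2*w) - 9*exp(w) + 6) + 2*(24*exp(3*w) + 3*exp(2*w) + 8*exp(w) - 9)^2*exp(w))*exp(w)/(6*exp(4*w) + exp(3*w) + 4*exp(2*w) - 9*exp(w) + 6)^3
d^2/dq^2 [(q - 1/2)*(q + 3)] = 2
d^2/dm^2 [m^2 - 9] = 2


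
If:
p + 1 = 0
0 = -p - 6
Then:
No Solution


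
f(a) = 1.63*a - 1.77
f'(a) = 1.63000000000000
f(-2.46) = -5.78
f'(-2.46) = 1.63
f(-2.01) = -5.05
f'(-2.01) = 1.63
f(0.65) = -0.71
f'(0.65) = 1.63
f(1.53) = 0.72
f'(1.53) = 1.63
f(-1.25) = -3.81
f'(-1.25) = 1.63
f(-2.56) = -5.94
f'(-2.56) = 1.63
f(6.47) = 8.78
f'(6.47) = 1.63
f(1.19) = 0.17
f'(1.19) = 1.63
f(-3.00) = -6.66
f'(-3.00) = 1.63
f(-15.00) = -26.22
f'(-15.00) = 1.63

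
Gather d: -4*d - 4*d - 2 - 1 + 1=-8*d - 2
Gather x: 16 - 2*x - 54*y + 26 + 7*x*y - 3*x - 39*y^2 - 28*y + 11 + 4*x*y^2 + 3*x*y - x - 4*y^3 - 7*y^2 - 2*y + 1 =x*(4*y^2 + 10*y - 6) - 4*y^3 - 46*y^2 - 84*y + 54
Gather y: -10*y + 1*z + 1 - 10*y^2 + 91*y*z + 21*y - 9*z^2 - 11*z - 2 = -10*y^2 + y*(91*z + 11) - 9*z^2 - 10*z - 1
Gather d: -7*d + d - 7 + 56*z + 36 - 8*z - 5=-6*d + 48*z + 24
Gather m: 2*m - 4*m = -2*m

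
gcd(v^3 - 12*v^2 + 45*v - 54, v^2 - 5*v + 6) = v - 3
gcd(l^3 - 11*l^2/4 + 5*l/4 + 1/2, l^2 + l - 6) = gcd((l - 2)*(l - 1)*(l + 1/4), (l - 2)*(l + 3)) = l - 2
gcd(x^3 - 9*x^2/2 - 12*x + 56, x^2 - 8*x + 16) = x^2 - 8*x + 16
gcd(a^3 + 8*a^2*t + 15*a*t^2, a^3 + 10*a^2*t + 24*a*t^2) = a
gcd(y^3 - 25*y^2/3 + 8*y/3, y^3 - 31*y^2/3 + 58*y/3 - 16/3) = y^2 - 25*y/3 + 8/3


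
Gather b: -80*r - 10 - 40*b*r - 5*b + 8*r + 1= b*(-40*r - 5) - 72*r - 9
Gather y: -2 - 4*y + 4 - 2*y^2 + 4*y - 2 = -2*y^2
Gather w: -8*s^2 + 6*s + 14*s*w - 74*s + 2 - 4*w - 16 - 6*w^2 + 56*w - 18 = -8*s^2 - 68*s - 6*w^2 + w*(14*s + 52) - 32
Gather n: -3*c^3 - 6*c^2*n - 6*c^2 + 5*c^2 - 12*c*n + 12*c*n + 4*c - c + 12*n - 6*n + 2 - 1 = -3*c^3 - c^2 + 3*c + n*(6 - 6*c^2) + 1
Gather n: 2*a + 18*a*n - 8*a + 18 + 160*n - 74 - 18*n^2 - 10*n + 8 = -6*a - 18*n^2 + n*(18*a + 150) - 48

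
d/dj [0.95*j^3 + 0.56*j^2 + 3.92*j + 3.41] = 2.85*j^2 + 1.12*j + 3.92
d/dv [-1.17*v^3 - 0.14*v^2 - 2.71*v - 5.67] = -3.51*v^2 - 0.28*v - 2.71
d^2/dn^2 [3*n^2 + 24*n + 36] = 6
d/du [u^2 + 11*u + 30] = 2*u + 11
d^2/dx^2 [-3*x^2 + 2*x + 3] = -6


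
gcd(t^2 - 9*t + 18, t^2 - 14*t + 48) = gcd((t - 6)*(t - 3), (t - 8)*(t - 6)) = t - 6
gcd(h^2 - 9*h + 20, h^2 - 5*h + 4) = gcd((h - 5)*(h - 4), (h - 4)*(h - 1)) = h - 4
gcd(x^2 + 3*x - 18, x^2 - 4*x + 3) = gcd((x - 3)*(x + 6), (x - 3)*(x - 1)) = x - 3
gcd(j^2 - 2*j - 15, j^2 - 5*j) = j - 5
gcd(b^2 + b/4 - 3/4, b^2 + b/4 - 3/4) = b^2 + b/4 - 3/4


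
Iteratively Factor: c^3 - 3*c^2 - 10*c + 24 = (c + 3)*(c^2 - 6*c + 8) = (c - 4)*(c + 3)*(c - 2)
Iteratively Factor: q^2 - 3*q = (q - 3)*(q)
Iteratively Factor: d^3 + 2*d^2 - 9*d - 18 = (d - 3)*(d^2 + 5*d + 6) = (d - 3)*(d + 2)*(d + 3)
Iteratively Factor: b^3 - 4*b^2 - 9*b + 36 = (b + 3)*(b^2 - 7*b + 12) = (b - 3)*(b + 3)*(b - 4)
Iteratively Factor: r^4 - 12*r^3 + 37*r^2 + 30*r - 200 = (r - 5)*(r^3 - 7*r^2 + 2*r + 40) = (r - 5)*(r - 4)*(r^2 - 3*r - 10) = (r - 5)^2*(r - 4)*(r + 2)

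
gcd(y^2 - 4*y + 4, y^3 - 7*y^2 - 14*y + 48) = y - 2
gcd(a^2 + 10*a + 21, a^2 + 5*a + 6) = a + 3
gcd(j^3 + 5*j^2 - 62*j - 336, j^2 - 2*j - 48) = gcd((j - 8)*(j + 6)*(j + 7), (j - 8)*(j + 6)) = j^2 - 2*j - 48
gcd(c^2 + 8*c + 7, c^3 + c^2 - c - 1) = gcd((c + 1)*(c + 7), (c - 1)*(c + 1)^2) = c + 1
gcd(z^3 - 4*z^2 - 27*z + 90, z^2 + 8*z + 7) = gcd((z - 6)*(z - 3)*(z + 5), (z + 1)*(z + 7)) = 1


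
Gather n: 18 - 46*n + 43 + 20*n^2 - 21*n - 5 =20*n^2 - 67*n + 56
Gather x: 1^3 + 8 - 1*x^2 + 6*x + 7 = -x^2 + 6*x + 16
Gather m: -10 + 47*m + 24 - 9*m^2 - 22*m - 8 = -9*m^2 + 25*m + 6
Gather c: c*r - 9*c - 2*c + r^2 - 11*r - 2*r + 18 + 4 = c*(r - 11) + r^2 - 13*r + 22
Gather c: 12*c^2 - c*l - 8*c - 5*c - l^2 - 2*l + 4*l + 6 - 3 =12*c^2 + c*(-l - 13) - l^2 + 2*l + 3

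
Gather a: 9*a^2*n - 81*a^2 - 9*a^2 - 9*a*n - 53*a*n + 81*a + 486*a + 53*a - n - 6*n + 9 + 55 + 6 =a^2*(9*n - 90) + a*(620 - 62*n) - 7*n + 70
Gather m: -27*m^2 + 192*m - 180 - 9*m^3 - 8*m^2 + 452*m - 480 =-9*m^3 - 35*m^2 + 644*m - 660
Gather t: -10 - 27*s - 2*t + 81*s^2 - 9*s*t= 81*s^2 - 27*s + t*(-9*s - 2) - 10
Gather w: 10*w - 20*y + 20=10*w - 20*y + 20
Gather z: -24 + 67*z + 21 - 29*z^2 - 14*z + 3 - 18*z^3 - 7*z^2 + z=-18*z^3 - 36*z^2 + 54*z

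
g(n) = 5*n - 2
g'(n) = 5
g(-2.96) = -16.80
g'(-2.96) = 5.00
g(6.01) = 28.05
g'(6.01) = 5.00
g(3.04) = 13.20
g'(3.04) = 5.00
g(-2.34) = -13.70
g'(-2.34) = 5.00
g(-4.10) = -22.50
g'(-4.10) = 5.00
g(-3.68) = -20.40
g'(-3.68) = 5.00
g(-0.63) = -5.15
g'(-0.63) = 5.00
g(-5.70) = -30.50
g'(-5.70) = 5.00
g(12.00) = 58.00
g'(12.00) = 5.00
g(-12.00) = -62.00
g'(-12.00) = 5.00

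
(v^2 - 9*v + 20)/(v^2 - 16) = (v - 5)/(v + 4)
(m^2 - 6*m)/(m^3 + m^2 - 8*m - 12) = m*(m - 6)/(m^3 + m^2 - 8*m - 12)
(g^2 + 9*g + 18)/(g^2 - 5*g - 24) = (g + 6)/(g - 8)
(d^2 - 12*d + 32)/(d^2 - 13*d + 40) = (d - 4)/(d - 5)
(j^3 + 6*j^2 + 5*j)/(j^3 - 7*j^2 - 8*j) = (j + 5)/(j - 8)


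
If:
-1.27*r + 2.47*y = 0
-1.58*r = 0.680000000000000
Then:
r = -0.43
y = -0.22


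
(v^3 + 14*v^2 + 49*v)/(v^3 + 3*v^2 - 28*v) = (v + 7)/(v - 4)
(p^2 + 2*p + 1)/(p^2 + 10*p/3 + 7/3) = 3*(p + 1)/(3*p + 7)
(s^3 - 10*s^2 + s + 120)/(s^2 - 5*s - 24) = s - 5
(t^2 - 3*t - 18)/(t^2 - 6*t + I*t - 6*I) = (t + 3)/(t + I)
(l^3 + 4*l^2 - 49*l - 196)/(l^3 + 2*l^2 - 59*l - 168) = (l^2 - 3*l - 28)/(l^2 - 5*l - 24)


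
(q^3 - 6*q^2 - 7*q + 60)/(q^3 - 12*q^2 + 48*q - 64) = (q^2 - 2*q - 15)/(q^2 - 8*q + 16)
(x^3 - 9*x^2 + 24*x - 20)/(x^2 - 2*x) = x - 7 + 10/x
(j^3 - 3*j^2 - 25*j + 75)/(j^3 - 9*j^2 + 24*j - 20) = (j^2 + 2*j - 15)/(j^2 - 4*j + 4)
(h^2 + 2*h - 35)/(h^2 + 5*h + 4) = (h^2 + 2*h - 35)/(h^2 + 5*h + 4)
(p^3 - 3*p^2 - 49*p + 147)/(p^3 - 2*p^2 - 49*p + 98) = (p - 3)/(p - 2)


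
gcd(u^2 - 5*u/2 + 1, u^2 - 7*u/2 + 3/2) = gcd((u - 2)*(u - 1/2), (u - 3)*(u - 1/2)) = u - 1/2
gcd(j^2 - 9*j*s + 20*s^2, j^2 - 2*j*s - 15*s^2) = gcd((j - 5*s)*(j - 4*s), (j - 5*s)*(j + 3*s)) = -j + 5*s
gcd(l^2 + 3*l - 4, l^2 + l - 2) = l - 1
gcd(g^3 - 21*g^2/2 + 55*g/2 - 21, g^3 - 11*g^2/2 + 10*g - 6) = g^2 - 7*g/2 + 3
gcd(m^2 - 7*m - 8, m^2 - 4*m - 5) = m + 1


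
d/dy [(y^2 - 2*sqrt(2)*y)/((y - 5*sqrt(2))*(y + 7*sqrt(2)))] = 4*(sqrt(2)*y^2 - 35*y + 35*sqrt(2))/(y^4 + 4*sqrt(2)*y^3 - 132*y^2 - 280*sqrt(2)*y + 4900)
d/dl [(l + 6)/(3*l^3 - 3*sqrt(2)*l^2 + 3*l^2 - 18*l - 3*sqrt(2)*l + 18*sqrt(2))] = (l^3 - sqrt(2)*l^2 + l^2 - 6*l - sqrt(2)*l + (l + 6)*(-3*l^2 - 2*l + 2*sqrt(2)*l + sqrt(2) + 6) + 6*sqrt(2))/(3*(l^3 - sqrt(2)*l^2 + l^2 - 6*l - sqrt(2)*l + 6*sqrt(2))^2)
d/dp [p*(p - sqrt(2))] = 2*p - sqrt(2)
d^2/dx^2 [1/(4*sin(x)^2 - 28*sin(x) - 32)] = (-4*sin(x)^3 + 25*sin(x)^2 - 100*sin(x) + 114)/(4*(sin(x) - 8)^3*(sin(x) + 1)^2)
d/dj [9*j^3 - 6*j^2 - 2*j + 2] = 27*j^2 - 12*j - 2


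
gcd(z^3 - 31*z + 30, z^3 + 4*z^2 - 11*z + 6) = z^2 + 5*z - 6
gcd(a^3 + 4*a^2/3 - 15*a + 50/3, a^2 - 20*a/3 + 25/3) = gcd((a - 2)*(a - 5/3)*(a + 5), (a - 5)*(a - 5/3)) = a - 5/3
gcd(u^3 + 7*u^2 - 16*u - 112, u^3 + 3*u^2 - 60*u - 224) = u^2 + 11*u + 28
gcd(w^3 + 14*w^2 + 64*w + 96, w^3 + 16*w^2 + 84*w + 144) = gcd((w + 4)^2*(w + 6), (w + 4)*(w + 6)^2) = w^2 + 10*w + 24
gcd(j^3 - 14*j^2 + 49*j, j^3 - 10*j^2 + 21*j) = j^2 - 7*j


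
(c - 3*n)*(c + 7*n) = c^2 + 4*c*n - 21*n^2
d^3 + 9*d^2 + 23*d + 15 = (d + 1)*(d + 3)*(d + 5)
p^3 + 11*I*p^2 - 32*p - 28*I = (p + 2*I)^2*(p + 7*I)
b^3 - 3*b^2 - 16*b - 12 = (b - 6)*(b + 1)*(b + 2)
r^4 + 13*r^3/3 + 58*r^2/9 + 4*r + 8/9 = (r + 2/3)^2*(r + 1)*(r + 2)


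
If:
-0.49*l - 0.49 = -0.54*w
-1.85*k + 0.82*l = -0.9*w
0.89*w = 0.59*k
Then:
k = -1.25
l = -1.92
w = -0.83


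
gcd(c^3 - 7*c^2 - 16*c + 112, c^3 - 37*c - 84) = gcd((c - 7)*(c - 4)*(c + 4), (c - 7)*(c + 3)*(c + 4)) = c^2 - 3*c - 28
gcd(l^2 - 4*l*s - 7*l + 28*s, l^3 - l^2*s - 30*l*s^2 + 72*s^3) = -l + 4*s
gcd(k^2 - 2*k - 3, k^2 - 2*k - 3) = k^2 - 2*k - 3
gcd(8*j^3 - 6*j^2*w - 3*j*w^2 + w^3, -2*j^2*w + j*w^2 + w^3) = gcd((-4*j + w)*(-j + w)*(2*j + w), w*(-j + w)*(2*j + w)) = -2*j^2 + j*w + w^2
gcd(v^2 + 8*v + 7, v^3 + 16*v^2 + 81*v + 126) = v + 7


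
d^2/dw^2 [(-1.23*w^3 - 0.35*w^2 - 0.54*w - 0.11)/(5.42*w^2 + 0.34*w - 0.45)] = (5.6843418860808e-14*w^5 + 2.8421709430404e-14*w^4 - 36.720868*w^3 - 23.381184*w^2 - 10.613058*w - 0.869002)/(159.220088*w^6 + 29.963928*w^5 - 37.778484*w^4 - 4.936256*w^3 + 3.13659*w^2 + 0.20655*w - 0.091125)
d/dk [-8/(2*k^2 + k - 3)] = 8*(4*k + 1)/(2*k^2 + k - 3)^2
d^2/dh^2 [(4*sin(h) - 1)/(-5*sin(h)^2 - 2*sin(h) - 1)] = 2*(450*sin(h)^5 - 70*sin(h)^4 + 79*sin(h)^2 - 1153*sin(h)/4 + 675*sin(3*h)/4 - 25*sin(5*h) + 7)/(5*sin(h)^2 + 2*sin(h) + 1)^3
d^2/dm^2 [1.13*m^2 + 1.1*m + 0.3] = 2.26000000000000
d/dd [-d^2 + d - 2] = 1 - 2*d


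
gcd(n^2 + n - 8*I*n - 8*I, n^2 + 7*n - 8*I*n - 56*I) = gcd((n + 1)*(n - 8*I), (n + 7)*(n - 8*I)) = n - 8*I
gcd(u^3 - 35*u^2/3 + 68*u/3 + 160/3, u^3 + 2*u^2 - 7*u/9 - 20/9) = u + 4/3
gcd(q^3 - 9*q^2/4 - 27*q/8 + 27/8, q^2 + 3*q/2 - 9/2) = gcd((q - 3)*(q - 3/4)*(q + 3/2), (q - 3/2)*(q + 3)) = 1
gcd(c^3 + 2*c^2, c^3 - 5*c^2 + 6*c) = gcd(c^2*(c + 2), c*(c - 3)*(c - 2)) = c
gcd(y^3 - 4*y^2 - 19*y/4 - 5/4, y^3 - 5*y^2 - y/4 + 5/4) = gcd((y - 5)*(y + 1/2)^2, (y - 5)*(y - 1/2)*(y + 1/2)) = y^2 - 9*y/2 - 5/2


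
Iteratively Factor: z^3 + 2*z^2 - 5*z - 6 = (z - 2)*(z^2 + 4*z + 3) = (z - 2)*(z + 1)*(z + 3)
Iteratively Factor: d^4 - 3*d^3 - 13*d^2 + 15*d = (d - 1)*(d^3 - 2*d^2 - 15*d) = (d - 5)*(d - 1)*(d^2 + 3*d) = (d - 5)*(d - 1)*(d + 3)*(d)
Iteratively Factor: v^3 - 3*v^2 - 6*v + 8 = (v - 4)*(v^2 + v - 2) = (v - 4)*(v + 2)*(v - 1)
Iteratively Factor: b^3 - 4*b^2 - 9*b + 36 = (b - 3)*(b^2 - b - 12) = (b - 4)*(b - 3)*(b + 3)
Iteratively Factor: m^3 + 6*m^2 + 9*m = (m)*(m^2 + 6*m + 9) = m*(m + 3)*(m + 3)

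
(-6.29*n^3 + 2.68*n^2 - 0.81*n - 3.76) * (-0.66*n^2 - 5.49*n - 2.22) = 4.1514*n^5 + 32.7633*n^4 - 0.214800000000001*n^3 + 0.978899999999999*n^2 + 22.4406*n + 8.3472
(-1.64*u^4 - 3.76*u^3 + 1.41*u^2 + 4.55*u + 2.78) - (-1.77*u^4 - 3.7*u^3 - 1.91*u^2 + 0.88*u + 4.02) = 0.13*u^4 - 0.0599999999999996*u^3 + 3.32*u^2 + 3.67*u - 1.24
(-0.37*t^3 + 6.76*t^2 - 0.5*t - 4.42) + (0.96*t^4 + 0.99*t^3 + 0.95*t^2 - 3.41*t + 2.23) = 0.96*t^4 + 0.62*t^3 + 7.71*t^2 - 3.91*t - 2.19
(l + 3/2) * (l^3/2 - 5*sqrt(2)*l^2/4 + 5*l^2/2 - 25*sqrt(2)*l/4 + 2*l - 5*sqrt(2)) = l^4/2 - 5*sqrt(2)*l^3/4 + 13*l^3/4 - 65*sqrt(2)*l^2/8 + 23*l^2/4 - 115*sqrt(2)*l/8 + 3*l - 15*sqrt(2)/2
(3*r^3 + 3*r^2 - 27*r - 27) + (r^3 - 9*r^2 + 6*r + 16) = 4*r^3 - 6*r^2 - 21*r - 11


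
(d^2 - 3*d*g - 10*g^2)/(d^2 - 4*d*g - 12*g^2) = (d - 5*g)/(d - 6*g)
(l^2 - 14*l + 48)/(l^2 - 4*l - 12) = (l - 8)/(l + 2)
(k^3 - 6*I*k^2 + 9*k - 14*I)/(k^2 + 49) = (k^2 + I*k + 2)/(k + 7*I)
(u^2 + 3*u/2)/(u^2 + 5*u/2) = (2*u + 3)/(2*u + 5)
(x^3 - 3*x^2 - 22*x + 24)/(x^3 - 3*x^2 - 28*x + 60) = (x^2 + 3*x - 4)/(x^2 + 3*x - 10)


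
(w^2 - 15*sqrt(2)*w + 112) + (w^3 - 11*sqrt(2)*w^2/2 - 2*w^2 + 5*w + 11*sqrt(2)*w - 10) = w^3 - 11*sqrt(2)*w^2/2 - w^2 - 4*sqrt(2)*w + 5*w + 102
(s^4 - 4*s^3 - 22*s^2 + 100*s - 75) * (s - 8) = s^5 - 12*s^4 + 10*s^3 + 276*s^2 - 875*s + 600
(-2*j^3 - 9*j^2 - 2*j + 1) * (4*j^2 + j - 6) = -8*j^5 - 38*j^4 - 5*j^3 + 56*j^2 + 13*j - 6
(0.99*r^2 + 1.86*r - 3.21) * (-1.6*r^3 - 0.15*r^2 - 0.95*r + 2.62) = -1.584*r^5 - 3.1245*r^4 + 3.9165*r^3 + 1.3083*r^2 + 7.9227*r - 8.4102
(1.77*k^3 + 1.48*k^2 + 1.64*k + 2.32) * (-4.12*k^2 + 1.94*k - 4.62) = -7.2924*k^5 - 2.6638*k^4 - 12.063*k^3 - 13.2144*k^2 - 3.076*k - 10.7184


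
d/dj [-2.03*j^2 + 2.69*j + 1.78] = 2.69 - 4.06*j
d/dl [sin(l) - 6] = cos(l)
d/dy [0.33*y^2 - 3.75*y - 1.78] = 0.66*y - 3.75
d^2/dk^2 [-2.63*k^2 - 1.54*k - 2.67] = -5.26000000000000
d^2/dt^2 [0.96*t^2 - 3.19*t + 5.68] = 1.92000000000000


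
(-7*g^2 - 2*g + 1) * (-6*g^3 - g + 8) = 42*g^5 + 12*g^4 + g^3 - 54*g^2 - 17*g + 8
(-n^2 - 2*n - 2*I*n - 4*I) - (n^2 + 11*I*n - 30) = -2*n^2 - 2*n - 13*I*n + 30 - 4*I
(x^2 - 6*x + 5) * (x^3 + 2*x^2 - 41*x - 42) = x^5 - 4*x^4 - 48*x^3 + 214*x^2 + 47*x - 210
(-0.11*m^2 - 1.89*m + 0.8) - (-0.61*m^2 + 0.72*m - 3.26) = 0.5*m^2 - 2.61*m + 4.06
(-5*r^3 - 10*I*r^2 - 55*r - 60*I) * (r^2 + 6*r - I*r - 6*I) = -5*r^5 - 30*r^4 - 5*I*r^4 - 65*r^3 - 30*I*r^3 - 390*r^2 - 5*I*r^2 - 60*r - 30*I*r - 360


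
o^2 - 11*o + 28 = (o - 7)*(o - 4)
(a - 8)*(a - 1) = a^2 - 9*a + 8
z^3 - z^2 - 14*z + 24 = (z - 3)*(z - 2)*(z + 4)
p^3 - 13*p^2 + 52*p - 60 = (p - 6)*(p - 5)*(p - 2)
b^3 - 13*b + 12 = (b - 3)*(b - 1)*(b + 4)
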